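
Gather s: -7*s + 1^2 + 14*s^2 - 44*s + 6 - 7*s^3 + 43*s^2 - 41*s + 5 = -7*s^3 + 57*s^2 - 92*s + 12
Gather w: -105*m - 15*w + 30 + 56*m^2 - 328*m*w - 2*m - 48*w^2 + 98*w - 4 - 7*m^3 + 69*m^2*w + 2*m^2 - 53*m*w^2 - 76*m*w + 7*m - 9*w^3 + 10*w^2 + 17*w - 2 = -7*m^3 + 58*m^2 - 100*m - 9*w^3 + w^2*(-53*m - 38) + w*(69*m^2 - 404*m + 100) + 24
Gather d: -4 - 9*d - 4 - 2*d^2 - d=-2*d^2 - 10*d - 8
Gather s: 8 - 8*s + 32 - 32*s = 40 - 40*s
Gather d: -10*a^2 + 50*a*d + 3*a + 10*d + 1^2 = -10*a^2 + 3*a + d*(50*a + 10) + 1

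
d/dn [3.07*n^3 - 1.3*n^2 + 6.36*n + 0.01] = 9.21*n^2 - 2.6*n + 6.36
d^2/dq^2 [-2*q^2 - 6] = -4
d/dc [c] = 1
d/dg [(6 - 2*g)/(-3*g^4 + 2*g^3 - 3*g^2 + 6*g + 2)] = 2*(3*g^4 - 2*g^3 + 3*g^2 - 6*g - 6*(g - 3)*(2*g^3 - g^2 + g - 1) - 2)/(-3*g^4 + 2*g^3 - 3*g^2 + 6*g + 2)^2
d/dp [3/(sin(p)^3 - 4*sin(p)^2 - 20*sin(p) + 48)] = 3*(-3*sin(p)^2 + 8*sin(p) + 20)*cos(p)/(sin(p)^3 - 4*sin(p)^2 - 20*sin(p) + 48)^2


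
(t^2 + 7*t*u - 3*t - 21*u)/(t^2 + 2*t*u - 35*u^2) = (t - 3)/(t - 5*u)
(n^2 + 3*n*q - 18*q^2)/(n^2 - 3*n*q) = (n + 6*q)/n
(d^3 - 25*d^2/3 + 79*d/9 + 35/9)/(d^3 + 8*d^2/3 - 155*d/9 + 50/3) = (3*d^2 - 20*d - 7)/(3*d^2 + 13*d - 30)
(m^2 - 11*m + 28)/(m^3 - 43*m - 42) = (m - 4)/(m^2 + 7*m + 6)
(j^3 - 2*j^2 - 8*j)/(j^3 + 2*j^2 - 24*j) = (j + 2)/(j + 6)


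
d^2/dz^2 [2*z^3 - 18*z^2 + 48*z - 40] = 12*z - 36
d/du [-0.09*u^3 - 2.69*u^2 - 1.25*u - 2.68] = -0.27*u^2 - 5.38*u - 1.25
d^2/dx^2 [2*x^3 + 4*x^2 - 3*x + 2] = 12*x + 8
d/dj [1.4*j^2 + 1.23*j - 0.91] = 2.8*j + 1.23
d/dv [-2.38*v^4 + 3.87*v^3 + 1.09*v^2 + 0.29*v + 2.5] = -9.52*v^3 + 11.61*v^2 + 2.18*v + 0.29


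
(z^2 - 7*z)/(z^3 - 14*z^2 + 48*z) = (z - 7)/(z^2 - 14*z + 48)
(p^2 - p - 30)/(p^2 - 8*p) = (p^2 - p - 30)/(p*(p - 8))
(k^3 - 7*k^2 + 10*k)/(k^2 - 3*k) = (k^2 - 7*k + 10)/(k - 3)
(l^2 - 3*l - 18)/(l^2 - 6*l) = (l + 3)/l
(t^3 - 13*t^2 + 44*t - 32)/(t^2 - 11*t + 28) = (t^2 - 9*t + 8)/(t - 7)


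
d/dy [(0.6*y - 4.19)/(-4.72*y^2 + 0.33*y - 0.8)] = (2.832*y^2 - 39.5536*y + 0.9027)/(22.2784*y^4 - 3.1152*y^3 + 7.6609*y^2 - 0.528*y + 0.64)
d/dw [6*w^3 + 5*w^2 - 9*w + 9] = 18*w^2 + 10*w - 9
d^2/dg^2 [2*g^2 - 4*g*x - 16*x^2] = 4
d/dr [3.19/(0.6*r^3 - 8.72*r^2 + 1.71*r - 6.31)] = (-5.742*r^2 + 55.6336*r - 5.4549)/(0.6*r^3 - 8.72*r^2 + 1.71*r - 6.31)^2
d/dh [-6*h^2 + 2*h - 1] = 2 - 12*h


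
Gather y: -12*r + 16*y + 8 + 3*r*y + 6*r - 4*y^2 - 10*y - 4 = -6*r - 4*y^2 + y*(3*r + 6) + 4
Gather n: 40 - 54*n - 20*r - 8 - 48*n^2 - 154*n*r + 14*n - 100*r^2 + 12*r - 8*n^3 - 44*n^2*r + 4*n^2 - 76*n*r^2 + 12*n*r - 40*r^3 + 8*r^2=-8*n^3 + n^2*(-44*r - 44) + n*(-76*r^2 - 142*r - 40) - 40*r^3 - 92*r^2 - 8*r + 32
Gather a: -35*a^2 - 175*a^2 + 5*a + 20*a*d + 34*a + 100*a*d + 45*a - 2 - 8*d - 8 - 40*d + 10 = -210*a^2 + a*(120*d + 84) - 48*d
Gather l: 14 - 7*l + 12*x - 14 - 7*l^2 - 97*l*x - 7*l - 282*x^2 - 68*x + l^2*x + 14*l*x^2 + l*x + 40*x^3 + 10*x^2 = l^2*(x - 7) + l*(14*x^2 - 96*x - 14) + 40*x^3 - 272*x^2 - 56*x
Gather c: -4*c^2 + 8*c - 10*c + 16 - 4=-4*c^2 - 2*c + 12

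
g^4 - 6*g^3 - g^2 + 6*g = g*(g - 6)*(g - 1)*(g + 1)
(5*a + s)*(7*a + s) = 35*a^2 + 12*a*s + s^2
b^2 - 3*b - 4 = (b - 4)*(b + 1)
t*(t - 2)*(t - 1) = t^3 - 3*t^2 + 2*t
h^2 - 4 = (h - 2)*(h + 2)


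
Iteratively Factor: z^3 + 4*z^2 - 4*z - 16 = (z + 2)*(z^2 + 2*z - 8) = (z - 2)*(z + 2)*(z + 4)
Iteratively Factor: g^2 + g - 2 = (g - 1)*(g + 2)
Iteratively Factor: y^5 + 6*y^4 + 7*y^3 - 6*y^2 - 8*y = (y - 1)*(y^4 + 7*y^3 + 14*y^2 + 8*y) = y*(y - 1)*(y^3 + 7*y^2 + 14*y + 8) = y*(y - 1)*(y + 4)*(y^2 + 3*y + 2) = y*(y - 1)*(y + 2)*(y + 4)*(y + 1)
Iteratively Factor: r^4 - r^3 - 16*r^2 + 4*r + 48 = (r - 2)*(r^3 + r^2 - 14*r - 24) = (r - 4)*(r - 2)*(r^2 + 5*r + 6) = (r - 4)*(r - 2)*(r + 3)*(r + 2)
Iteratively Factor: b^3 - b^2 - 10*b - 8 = (b + 2)*(b^2 - 3*b - 4) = (b + 1)*(b + 2)*(b - 4)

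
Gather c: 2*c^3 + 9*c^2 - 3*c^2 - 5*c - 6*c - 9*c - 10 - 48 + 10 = 2*c^3 + 6*c^2 - 20*c - 48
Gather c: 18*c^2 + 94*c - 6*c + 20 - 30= 18*c^2 + 88*c - 10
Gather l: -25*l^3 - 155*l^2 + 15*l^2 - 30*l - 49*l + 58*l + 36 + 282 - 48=-25*l^3 - 140*l^2 - 21*l + 270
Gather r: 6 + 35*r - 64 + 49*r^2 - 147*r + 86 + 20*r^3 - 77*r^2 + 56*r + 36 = 20*r^3 - 28*r^2 - 56*r + 64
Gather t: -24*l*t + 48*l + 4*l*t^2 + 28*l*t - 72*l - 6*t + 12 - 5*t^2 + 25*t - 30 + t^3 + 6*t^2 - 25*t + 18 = -24*l + t^3 + t^2*(4*l + 1) + t*(4*l - 6)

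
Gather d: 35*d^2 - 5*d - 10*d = 35*d^2 - 15*d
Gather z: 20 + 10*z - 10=10*z + 10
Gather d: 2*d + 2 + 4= 2*d + 6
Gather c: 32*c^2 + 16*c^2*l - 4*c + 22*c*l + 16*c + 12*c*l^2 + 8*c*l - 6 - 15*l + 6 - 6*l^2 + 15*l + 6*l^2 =c^2*(16*l + 32) + c*(12*l^2 + 30*l + 12)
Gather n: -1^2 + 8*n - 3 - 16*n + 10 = 6 - 8*n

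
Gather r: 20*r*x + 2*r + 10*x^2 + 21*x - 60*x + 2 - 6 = r*(20*x + 2) + 10*x^2 - 39*x - 4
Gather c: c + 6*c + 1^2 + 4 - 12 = 7*c - 7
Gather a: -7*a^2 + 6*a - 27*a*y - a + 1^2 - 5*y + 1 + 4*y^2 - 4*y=-7*a^2 + a*(5 - 27*y) + 4*y^2 - 9*y + 2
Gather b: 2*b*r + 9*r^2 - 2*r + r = 2*b*r + 9*r^2 - r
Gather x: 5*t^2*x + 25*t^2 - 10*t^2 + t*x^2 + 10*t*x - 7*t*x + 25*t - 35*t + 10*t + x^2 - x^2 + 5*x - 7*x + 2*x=15*t^2 + t*x^2 + x*(5*t^2 + 3*t)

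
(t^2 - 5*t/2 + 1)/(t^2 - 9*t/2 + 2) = (t - 2)/(t - 4)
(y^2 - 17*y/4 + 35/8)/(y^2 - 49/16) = 2*(2*y - 5)/(4*y + 7)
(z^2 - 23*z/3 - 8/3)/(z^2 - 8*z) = (z + 1/3)/z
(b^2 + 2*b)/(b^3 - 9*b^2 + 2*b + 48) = b/(b^2 - 11*b + 24)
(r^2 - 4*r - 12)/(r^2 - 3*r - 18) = (r + 2)/(r + 3)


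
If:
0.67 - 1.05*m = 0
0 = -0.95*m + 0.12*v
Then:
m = 0.64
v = 5.05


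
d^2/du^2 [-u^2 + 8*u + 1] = -2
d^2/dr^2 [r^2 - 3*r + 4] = 2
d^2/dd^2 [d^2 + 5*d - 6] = 2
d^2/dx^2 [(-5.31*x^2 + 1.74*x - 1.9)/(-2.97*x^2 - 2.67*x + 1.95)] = (5.6843418860808e-14*x^4 - 114.91227*x^3 + 285.07545*x^2 + 29.9376*x + 71.36145)/(26.198073*x^6 + 70.655409*x^5 + 11.916234*x^4 - 73.745667*x^3 - 7.82379*x^2 + 30.458025*x - 7.414875)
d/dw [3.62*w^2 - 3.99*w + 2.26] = 7.24*w - 3.99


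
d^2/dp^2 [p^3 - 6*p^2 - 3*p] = 6*p - 12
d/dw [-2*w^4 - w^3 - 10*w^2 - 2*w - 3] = -8*w^3 - 3*w^2 - 20*w - 2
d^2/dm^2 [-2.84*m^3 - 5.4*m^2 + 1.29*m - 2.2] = -17.04*m - 10.8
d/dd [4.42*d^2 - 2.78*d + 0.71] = 8.84*d - 2.78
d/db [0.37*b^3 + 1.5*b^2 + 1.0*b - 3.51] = 1.11*b^2 + 3.0*b + 1.0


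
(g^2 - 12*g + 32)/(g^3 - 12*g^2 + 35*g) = (g^2 - 12*g + 32)/(g*(g^2 - 12*g + 35))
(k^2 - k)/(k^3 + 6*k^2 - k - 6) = k/(k^2 + 7*k + 6)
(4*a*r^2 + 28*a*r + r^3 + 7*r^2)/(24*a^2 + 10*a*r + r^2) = r*(r + 7)/(6*a + r)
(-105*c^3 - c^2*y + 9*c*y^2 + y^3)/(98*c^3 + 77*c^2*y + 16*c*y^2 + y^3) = (-15*c^2 + 2*c*y + y^2)/(14*c^2 + 9*c*y + y^2)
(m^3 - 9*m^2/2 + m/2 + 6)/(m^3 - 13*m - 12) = (m - 3/2)/(m + 3)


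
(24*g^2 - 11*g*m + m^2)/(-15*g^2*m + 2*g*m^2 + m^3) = (-8*g + m)/(m*(5*g + m))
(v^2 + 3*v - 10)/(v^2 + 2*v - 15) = (v - 2)/(v - 3)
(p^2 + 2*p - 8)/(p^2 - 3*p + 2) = (p + 4)/(p - 1)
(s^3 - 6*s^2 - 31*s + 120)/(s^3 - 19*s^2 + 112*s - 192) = (s + 5)/(s - 8)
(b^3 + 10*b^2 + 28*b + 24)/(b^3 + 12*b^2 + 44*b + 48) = (b + 2)/(b + 4)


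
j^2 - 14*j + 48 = (j - 8)*(j - 6)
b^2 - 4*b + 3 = (b - 3)*(b - 1)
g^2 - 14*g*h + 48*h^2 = (g - 8*h)*(g - 6*h)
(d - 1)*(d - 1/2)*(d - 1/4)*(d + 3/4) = d^4 - d^3 - 7*d^2/16 + 17*d/32 - 3/32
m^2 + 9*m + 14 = (m + 2)*(m + 7)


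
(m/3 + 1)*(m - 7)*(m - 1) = m^3/3 - 5*m^2/3 - 17*m/3 + 7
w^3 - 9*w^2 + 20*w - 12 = (w - 6)*(w - 2)*(w - 1)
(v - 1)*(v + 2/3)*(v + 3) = v^3 + 8*v^2/3 - 5*v/3 - 2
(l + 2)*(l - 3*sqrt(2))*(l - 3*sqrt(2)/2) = l^3 - 9*sqrt(2)*l^2/2 + 2*l^2 - 9*sqrt(2)*l + 9*l + 18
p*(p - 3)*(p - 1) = p^3 - 4*p^2 + 3*p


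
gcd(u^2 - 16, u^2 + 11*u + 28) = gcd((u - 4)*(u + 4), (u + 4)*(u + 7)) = u + 4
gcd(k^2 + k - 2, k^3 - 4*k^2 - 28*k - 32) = k + 2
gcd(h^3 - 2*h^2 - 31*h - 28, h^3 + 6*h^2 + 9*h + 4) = h^2 + 5*h + 4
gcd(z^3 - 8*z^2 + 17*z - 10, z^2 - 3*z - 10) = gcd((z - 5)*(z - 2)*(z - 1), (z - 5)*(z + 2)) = z - 5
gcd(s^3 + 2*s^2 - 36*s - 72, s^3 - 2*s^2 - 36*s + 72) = s^2 - 36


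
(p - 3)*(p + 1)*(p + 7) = p^3 + 5*p^2 - 17*p - 21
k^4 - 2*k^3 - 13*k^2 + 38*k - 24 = (k - 3)*(k - 2)*(k - 1)*(k + 4)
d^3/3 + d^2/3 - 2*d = d*(d/3 + 1)*(d - 2)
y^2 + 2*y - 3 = (y - 1)*(y + 3)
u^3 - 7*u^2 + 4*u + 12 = (u - 6)*(u - 2)*(u + 1)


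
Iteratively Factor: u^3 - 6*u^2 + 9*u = (u - 3)*(u^2 - 3*u) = (u - 3)^2*(u)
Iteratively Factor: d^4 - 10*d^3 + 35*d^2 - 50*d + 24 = (d - 4)*(d^3 - 6*d^2 + 11*d - 6) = (d - 4)*(d - 2)*(d^2 - 4*d + 3) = (d - 4)*(d - 3)*(d - 2)*(d - 1)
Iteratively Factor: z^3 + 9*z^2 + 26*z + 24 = (z + 4)*(z^2 + 5*z + 6) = (z + 2)*(z + 4)*(z + 3)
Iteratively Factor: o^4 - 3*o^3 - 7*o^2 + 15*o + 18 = (o - 3)*(o^3 - 7*o - 6) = (o - 3)^2*(o^2 + 3*o + 2) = (o - 3)^2*(o + 1)*(o + 2)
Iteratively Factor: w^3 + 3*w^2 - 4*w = (w)*(w^2 + 3*w - 4) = w*(w + 4)*(w - 1)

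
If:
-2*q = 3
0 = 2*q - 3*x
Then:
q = -3/2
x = -1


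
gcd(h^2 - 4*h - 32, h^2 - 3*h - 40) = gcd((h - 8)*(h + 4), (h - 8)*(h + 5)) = h - 8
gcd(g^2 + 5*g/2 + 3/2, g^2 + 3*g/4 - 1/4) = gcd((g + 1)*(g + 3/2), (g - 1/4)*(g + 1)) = g + 1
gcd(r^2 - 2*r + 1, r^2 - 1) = r - 1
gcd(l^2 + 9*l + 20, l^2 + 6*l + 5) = l + 5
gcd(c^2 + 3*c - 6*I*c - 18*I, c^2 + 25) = 1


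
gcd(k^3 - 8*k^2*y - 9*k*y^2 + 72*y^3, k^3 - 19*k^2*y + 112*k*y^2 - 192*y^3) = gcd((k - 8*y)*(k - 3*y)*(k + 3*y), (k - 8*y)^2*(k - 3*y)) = k^2 - 11*k*y + 24*y^2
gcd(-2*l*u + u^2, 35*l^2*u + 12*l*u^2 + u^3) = u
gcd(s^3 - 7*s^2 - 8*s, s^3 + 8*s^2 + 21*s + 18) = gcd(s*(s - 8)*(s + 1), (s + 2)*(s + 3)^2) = 1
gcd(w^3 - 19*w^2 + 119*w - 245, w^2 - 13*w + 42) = w - 7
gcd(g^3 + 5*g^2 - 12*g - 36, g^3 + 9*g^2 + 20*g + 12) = g^2 + 8*g + 12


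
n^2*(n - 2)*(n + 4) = n^4 + 2*n^3 - 8*n^2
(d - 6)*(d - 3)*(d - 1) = d^3 - 10*d^2 + 27*d - 18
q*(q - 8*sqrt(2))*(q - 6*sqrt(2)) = q^3 - 14*sqrt(2)*q^2 + 96*q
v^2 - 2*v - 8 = (v - 4)*(v + 2)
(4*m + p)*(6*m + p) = 24*m^2 + 10*m*p + p^2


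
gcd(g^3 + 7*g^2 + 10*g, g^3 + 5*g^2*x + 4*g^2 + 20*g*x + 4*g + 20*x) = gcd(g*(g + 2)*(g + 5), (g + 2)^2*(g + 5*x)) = g + 2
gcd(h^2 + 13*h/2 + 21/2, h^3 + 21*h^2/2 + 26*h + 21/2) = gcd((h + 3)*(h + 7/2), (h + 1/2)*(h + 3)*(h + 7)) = h + 3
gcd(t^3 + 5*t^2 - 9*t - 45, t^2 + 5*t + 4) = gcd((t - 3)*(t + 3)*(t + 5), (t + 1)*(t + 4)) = 1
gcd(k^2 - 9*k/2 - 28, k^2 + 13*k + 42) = 1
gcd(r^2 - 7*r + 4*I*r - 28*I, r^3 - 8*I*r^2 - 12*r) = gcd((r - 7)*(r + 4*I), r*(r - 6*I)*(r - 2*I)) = 1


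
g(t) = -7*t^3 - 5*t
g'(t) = -21*t^2 - 5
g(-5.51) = 1198.54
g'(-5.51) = -642.56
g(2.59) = -134.57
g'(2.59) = -145.87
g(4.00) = -468.00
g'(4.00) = -341.00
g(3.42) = -297.11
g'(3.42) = -250.62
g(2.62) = -138.99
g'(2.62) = -149.15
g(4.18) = -532.14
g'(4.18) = -371.92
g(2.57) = -131.67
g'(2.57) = -143.70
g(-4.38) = 610.09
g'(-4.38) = -407.87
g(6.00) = -1542.00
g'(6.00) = -761.00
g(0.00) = 0.00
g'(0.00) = -5.00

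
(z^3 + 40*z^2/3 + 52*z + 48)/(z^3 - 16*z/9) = 3*(z^2 + 12*z + 36)/(z*(3*z - 4))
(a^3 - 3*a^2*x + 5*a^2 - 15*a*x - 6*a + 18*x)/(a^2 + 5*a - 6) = a - 3*x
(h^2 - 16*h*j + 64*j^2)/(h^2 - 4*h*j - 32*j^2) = (h - 8*j)/(h + 4*j)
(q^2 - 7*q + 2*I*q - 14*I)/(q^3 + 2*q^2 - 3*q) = (q^2 + q*(-7 + 2*I) - 14*I)/(q*(q^2 + 2*q - 3))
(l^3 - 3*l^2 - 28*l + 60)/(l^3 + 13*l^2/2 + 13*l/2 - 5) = 2*(l^2 - 8*l + 12)/(2*l^2 + 3*l - 2)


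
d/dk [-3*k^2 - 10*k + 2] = -6*k - 10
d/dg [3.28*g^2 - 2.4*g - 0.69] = 6.56*g - 2.4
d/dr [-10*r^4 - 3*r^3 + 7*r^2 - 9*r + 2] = -40*r^3 - 9*r^2 + 14*r - 9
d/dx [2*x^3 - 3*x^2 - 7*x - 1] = 6*x^2 - 6*x - 7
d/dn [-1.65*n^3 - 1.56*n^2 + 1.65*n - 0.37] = -4.95*n^2 - 3.12*n + 1.65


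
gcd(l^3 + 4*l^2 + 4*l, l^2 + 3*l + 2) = l + 2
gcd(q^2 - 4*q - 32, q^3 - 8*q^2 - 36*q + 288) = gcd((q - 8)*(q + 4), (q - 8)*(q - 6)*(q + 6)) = q - 8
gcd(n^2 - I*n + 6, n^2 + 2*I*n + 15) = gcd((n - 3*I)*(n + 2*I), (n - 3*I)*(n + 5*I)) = n - 3*I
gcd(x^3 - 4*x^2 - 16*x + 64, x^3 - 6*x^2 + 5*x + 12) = x - 4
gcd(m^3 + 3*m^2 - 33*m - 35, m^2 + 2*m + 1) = m + 1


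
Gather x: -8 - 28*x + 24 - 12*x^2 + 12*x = -12*x^2 - 16*x + 16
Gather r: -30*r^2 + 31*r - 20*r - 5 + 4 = -30*r^2 + 11*r - 1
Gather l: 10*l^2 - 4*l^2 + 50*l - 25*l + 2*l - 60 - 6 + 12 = 6*l^2 + 27*l - 54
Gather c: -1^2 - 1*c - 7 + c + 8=0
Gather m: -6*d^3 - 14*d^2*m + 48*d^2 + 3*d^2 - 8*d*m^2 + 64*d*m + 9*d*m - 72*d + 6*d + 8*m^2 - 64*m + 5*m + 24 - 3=-6*d^3 + 51*d^2 - 66*d + m^2*(8 - 8*d) + m*(-14*d^2 + 73*d - 59) + 21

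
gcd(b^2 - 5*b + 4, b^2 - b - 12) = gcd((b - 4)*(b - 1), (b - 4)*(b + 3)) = b - 4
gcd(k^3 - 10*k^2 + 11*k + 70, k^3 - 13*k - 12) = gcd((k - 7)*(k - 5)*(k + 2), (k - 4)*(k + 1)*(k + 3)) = 1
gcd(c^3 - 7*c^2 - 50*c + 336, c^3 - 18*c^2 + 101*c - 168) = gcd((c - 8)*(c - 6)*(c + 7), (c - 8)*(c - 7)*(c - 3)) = c - 8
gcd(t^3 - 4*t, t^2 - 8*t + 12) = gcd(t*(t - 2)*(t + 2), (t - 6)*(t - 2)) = t - 2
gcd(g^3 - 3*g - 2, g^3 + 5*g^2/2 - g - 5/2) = g + 1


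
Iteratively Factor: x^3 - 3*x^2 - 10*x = (x - 5)*(x^2 + 2*x) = (x - 5)*(x + 2)*(x)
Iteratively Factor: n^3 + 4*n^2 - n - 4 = (n + 1)*(n^2 + 3*n - 4) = (n + 1)*(n + 4)*(n - 1)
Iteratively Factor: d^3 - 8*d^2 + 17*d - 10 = (d - 5)*(d^2 - 3*d + 2) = (d - 5)*(d - 1)*(d - 2)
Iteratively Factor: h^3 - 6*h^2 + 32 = (h - 4)*(h^2 - 2*h - 8) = (h - 4)*(h + 2)*(h - 4)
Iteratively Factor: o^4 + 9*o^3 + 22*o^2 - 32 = (o + 2)*(o^3 + 7*o^2 + 8*o - 16) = (o + 2)*(o + 4)*(o^2 + 3*o - 4) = (o + 2)*(o + 4)^2*(o - 1)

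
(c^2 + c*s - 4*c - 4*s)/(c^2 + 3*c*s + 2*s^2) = (c - 4)/(c + 2*s)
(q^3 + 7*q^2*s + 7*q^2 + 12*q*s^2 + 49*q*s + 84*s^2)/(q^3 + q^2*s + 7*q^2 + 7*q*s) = (q^2 + 7*q*s + 12*s^2)/(q*(q + s))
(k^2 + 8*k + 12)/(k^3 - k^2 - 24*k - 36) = (k + 6)/(k^2 - 3*k - 18)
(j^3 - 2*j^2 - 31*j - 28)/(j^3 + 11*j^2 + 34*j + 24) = (j - 7)/(j + 6)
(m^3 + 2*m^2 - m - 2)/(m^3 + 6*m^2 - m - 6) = (m + 2)/(m + 6)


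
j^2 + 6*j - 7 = (j - 1)*(j + 7)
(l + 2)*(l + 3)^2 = l^3 + 8*l^2 + 21*l + 18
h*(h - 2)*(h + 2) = h^3 - 4*h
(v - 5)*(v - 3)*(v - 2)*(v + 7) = v^4 - 3*v^3 - 39*v^2 + 187*v - 210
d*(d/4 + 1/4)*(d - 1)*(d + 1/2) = d^4/4 + d^3/8 - d^2/4 - d/8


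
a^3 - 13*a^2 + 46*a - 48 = (a - 8)*(a - 3)*(a - 2)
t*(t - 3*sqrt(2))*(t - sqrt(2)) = t^3 - 4*sqrt(2)*t^2 + 6*t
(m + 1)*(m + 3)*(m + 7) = m^3 + 11*m^2 + 31*m + 21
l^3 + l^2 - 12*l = l*(l - 3)*(l + 4)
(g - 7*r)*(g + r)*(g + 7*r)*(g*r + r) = g^4*r + g^3*r^2 + g^3*r - 49*g^2*r^3 + g^2*r^2 - 49*g*r^4 - 49*g*r^3 - 49*r^4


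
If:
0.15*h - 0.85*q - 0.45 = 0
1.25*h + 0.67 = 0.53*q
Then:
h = -0.82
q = -0.67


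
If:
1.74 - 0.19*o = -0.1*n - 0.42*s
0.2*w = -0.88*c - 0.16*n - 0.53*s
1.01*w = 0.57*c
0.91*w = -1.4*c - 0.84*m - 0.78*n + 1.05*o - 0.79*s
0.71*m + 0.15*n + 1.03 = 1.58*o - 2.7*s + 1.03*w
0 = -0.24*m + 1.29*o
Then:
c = 2.23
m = 8.60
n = -12.02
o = 1.60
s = -0.56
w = 1.26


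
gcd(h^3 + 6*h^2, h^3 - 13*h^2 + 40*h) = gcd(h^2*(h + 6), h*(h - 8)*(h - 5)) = h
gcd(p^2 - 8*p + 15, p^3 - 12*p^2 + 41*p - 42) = p - 3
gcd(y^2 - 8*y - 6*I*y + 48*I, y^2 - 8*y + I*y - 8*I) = y - 8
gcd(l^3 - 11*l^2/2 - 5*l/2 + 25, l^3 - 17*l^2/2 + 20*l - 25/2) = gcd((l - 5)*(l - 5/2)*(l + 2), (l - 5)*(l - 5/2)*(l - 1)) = l^2 - 15*l/2 + 25/2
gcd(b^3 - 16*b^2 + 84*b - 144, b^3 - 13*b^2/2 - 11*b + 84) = b^2 - 10*b + 24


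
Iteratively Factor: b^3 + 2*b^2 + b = (b)*(b^2 + 2*b + 1) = b*(b + 1)*(b + 1)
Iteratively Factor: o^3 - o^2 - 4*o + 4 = (o + 2)*(o^2 - 3*o + 2) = (o - 2)*(o + 2)*(o - 1)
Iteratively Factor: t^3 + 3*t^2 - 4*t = (t - 1)*(t^2 + 4*t) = (t - 1)*(t + 4)*(t)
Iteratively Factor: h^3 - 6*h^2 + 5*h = (h - 5)*(h^2 - h) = (h - 5)*(h - 1)*(h)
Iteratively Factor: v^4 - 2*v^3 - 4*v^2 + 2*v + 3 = (v - 3)*(v^3 + v^2 - v - 1) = (v - 3)*(v + 1)*(v^2 - 1) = (v - 3)*(v - 1)*(v + 1)*(v + 1)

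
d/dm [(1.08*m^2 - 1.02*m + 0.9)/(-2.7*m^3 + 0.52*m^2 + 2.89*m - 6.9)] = (2.916*m^4 - 5.508*m^3 + 10.9416*m^2 - 15.84*m + 4.437)/(7.29*m^6 - 2.808*m^5 - 15.3356*m^4 + 40.2656*m^3 + 1.1761*m^2 - 39.882*m + 47.61)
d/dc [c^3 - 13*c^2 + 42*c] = 3*c^2 - 26*c + 42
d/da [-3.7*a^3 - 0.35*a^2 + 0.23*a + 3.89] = -11.1*a^2 - 0.7*a + 0.23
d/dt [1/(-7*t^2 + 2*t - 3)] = 2*(7*t - 1)/(7*t^2 - 2*t + 3)^2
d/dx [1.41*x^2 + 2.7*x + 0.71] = 2.82*x + 2.7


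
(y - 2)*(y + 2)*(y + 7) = y^3 + 7*y^2 - 4*y - 28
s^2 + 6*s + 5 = (s + 1)*(s + 5)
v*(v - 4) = v^2 - 4*v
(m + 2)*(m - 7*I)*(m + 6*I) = m^3 + 2*m^2 - I*m^2 + 42*m - 2*I*m + 84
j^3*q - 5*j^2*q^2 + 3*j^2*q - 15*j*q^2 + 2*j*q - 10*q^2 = (j + 2)*(j - 5*q)*(j*q + q)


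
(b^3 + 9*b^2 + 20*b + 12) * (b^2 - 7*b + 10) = b^5 + 2*b^4 - 33*b^3 - 38*b^2 + 116*b + 120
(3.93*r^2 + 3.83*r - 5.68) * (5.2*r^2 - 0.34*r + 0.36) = 20.436*r^4 + 18.5798*r^3 - 29.4234*r^2 + 3.31*r - 2.0448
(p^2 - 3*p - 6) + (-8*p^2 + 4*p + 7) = -7*p^2 + p + 1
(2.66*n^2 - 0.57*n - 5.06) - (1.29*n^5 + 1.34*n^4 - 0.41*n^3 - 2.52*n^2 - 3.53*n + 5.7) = -1.29*n^5 - 1.34*n^4 + 0.41*n^3 + 5.18*n^2 + 2.96*n - 10.76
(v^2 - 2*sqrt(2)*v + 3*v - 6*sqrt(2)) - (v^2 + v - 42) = -2*sqrt(2)*v + 2*v - 6*sqrt(2) + 42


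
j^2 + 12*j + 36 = (j + 6)^2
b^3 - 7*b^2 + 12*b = b*(b - 4)*(b - 3)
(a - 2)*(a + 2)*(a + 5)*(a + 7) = a^4 + 12*a^3 + 31*a^2 - 48*a - 140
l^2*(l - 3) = l^3 - 3*l^2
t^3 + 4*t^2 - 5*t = t*(t - 1)*(t + 5)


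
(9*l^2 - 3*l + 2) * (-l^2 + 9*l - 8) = -9*l^4 + 84*l^3 - 101*l^2 + 42*l - 16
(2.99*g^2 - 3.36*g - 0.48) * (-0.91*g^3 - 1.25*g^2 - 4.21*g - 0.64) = -2.7209*g^5 - 0.6799*g^4 - 7.9511*g^3 + 12.832*g^2 + 4.1712*g + 0.3072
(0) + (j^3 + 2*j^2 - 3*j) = j^3 + 2*j^2 - 3*j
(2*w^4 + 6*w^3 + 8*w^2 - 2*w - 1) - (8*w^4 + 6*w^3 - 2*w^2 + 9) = -6*w^4 + 10*w^2 - 2*w - 10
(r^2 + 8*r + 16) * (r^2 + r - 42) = r^4 + 9*r^3 - 18*r^2 - 320*r - 672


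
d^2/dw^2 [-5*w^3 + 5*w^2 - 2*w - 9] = 10 - 30*w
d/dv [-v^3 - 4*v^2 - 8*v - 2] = -3*v^2 - 8*v - 8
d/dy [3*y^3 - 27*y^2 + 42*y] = 9*y^2 - 54*y + 42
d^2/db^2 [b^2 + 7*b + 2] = 2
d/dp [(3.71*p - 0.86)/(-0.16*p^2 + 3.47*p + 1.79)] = (0.5936*p^2 - 0.2752*p + 9.6251)/(0.0256*p^4 - 1.1104*p^3 + 11.4681*p^2 + 12.4226*p + 3.2041)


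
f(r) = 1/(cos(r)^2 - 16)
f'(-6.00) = 0.00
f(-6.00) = -0.07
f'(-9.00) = 0.00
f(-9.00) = -0.07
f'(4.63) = 0.00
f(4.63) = -0.06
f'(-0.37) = -0.00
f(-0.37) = -0.07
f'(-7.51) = -0.00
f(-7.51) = -0.06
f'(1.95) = -0.00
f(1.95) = -0.06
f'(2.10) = -0.00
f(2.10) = -0.06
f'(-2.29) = 0.00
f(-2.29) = -0.06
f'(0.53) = 0.00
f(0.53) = -0.07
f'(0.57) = 0.00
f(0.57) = -0.07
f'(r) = 2*sin(r)*cos(r)/(cos(r)^2 - 16)^2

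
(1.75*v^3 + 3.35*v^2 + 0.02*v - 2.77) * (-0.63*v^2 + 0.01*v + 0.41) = -1.1025*v^5 - 2.093*v^4 + 0.7384*v^3 + 3.1188*v^2 - 0.0195*v - 1.1357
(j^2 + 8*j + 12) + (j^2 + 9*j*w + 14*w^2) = 2*j^2 + 9*j*w + 8*j + 14*w^2 + 12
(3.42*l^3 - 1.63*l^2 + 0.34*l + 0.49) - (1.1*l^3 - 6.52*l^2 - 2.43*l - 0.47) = 2.32*l^3 + 4.89*l^2 + 2.77*l + 0.96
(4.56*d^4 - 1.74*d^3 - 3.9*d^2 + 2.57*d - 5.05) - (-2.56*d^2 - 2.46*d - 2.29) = 4.56*d^4 - 1.74*d^3 - 1.34*d^2 + 5.03*d - 2.76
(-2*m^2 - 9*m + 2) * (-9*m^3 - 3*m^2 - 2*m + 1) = 18*m^5 + 87*m^4 + 13*m^3 + 10*m^2 - 13*m + 2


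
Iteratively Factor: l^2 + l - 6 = (l - 2)*(l + 3)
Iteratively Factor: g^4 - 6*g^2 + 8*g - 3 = (g - 1)*(g^3 + g^2 - 5*g + 3) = (g - 1)^2*(g^2 + 2*g - 3) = (g - 1)^2*(g + 3)*(g - 1)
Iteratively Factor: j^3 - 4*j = (j)*(j^2 - 4) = j*(j - 2)*(j + 2)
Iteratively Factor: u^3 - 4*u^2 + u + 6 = (u - 3)*(u^2 - u - 2) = (u - 3)*(u - 2)*(u + 1)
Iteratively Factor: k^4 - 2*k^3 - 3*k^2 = (k)*(k^3 - 2*k^2 - 3*k) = k^2*(k^2 - 2*k - 3) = k^2*(k - 3)*(k + 1)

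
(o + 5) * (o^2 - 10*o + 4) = o^3 - 5*o^2 - 46*o + 20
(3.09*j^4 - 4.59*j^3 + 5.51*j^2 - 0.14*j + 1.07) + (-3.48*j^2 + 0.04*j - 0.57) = 3.09*j^4 - 4.59*j^3 + 2.03*j^2 - 0.1*j + 0.5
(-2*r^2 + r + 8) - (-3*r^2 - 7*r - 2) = r^2 + 8*r + 10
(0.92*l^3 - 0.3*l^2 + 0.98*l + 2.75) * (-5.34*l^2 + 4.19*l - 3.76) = -4.9128*l^5 + 5.4568*l^4 - 9.9494*l^3 - 9.4508*l^2 + 7.8377*l - 10.34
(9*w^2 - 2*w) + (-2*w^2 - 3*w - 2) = 7*w^2 - 5*w - 2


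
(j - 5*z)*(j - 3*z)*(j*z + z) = j^3*z - 8*j^2*z^2 + j^2*z + 15*j*z^3 - 8*j*z^2 + 15*z^3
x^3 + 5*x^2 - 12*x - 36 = (x - 3)*(x + 2)*(x + 6)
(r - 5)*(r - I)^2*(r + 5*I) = r^4 - 5*r^3 + 3*I*r^3 + 9*r^2 - 15*I*r^2 - 45*r - 5*I*r + 25*I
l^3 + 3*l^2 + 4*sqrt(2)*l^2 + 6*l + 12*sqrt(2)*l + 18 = (l + 3)*(l + sqrt(2))*(l + 3*sqrt(2))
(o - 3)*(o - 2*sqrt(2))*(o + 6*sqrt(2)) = o^3 - 3*o^2 + 4*sqrt(2)*o^2 - 24*o - 12*sqrt(2)*o + 72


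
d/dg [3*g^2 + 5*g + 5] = 6*g + 5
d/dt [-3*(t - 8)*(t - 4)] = 36 - 6*t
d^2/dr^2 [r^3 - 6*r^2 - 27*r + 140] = 6*r - 12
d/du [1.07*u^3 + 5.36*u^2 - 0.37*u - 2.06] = 3.21*u^2 + 10.72*u - 0.37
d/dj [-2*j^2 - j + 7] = -4*j - 1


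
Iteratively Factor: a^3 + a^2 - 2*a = (a + 2)*(a^2 - a) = a*(a + 2)*(a - 1)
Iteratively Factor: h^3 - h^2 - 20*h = (h)*(h^2 - h - 20) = h*(h - 5)*(h + 4)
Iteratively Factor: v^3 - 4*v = (v)*(v^2 - 4) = v*(v - 2)*(v + 2)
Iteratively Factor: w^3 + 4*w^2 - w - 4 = (w + 4)*(w^2 - 1) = (w + 1)*(w + 4)*(w - 1)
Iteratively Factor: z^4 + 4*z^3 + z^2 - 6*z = (z + 2)*(z^3 + 2*z^2 - 3*z) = (z - 1)*(z + 2)*(z^2 + 3*z) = z*(z - 1)*(z + 2)*(z + 3)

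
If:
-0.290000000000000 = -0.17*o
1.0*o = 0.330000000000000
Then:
No Solution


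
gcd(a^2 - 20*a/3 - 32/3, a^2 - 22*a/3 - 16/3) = a - 8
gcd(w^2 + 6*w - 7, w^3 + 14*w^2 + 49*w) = w + 7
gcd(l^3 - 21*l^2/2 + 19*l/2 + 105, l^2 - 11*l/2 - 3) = l - 6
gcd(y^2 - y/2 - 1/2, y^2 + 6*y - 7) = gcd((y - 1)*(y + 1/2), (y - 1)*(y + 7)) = y - 1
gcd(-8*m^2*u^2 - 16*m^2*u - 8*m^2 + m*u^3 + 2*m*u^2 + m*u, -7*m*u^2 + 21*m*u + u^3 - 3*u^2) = 1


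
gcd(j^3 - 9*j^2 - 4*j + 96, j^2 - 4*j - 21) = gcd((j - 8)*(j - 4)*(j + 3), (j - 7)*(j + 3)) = j + 3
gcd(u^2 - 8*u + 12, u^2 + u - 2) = 1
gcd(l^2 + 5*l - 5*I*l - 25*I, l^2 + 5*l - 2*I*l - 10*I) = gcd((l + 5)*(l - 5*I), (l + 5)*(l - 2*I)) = l + 5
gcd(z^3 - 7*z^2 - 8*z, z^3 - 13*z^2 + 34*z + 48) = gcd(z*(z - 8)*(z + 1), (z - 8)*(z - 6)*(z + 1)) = z^2 - 7*z - 8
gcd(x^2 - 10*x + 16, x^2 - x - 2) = x - 2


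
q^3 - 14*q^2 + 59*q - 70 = (q - 7)*(q - 5)*(q - 2)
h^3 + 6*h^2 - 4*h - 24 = (h - 2)*(h + 2)*(h + 6)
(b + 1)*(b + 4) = b^2 + 5*b + 4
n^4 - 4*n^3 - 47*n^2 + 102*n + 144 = (n - 8)*(n - 3)*(n + 1)*(n + 6)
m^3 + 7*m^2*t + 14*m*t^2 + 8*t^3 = (m + t)*(m + 2*t)*(m + 4*t)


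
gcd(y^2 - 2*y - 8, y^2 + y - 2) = y + 2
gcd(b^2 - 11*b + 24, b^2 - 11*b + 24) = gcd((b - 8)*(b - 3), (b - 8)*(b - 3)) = b^2 - 11*b + 24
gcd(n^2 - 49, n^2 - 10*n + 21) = n - 7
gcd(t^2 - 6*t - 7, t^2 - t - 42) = t - 7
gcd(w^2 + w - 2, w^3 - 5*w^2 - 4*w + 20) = w + 2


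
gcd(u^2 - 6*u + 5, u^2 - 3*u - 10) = u - 5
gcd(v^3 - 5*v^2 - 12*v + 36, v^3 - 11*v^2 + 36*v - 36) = v^2 - 8*v + 12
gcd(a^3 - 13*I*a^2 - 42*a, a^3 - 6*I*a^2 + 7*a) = a^2 - 7*I*a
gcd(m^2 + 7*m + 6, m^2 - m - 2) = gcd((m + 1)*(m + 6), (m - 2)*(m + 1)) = m + 1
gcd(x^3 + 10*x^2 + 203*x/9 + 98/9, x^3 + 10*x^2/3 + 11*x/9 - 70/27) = x + 7/3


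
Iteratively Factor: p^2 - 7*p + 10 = (p - 2)*(p - 5)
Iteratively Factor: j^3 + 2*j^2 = (j)*(j^2 + 2*j) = j^2*(j + 2)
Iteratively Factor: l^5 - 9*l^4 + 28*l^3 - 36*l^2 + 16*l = (l - 2)*(l^4 - 7*l^3 + 14*l^2 - 8*l) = (l - 4)*(l - 2)*(l^3 - 3*l^2 + 2*l) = (l - 4)*(l - 2)^2*(l^2 - l) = l*(l - 4)*(l - 2)^2*(l - 1)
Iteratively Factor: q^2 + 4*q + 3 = (q + 1)*(q + 3)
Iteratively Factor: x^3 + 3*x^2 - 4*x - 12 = (x - 2)*(x^2 + 5*x + 6) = (x - 2)*(x + 3)*(x + 2)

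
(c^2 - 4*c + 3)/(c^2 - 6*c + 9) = (c - 1)/(c - 3)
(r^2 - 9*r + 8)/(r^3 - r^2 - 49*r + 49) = (r - 8)/(r^2 - 49)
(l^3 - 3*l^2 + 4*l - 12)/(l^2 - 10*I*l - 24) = (-l^3 + 3*l^2 - 4*l + 12)/(-l^2 + 10*I*l + 24)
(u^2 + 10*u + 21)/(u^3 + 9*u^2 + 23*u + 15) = (u + 7)/(u^2 + 6*u + 5)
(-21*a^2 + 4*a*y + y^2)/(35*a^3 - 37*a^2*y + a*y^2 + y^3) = (-3*a + y)/(5*a^2 - 6*a*y + y^2)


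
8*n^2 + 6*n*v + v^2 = (2*n + v)*(4*n + v)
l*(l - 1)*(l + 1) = l^3 - l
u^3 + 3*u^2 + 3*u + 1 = (u + 1)^3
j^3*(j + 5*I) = j^4 + 5*I*j^3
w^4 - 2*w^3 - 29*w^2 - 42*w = w*(w - 7)*(w + 2)*(w + 3)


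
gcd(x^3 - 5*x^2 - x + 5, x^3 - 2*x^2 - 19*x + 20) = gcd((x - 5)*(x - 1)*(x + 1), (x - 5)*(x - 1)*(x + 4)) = x^2 - 6*x + 5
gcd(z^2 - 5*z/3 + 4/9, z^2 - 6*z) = 1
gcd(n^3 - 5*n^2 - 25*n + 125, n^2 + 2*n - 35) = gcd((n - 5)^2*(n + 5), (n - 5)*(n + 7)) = n - 5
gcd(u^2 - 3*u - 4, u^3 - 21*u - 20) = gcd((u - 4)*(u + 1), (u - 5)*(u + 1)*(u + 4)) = u + 1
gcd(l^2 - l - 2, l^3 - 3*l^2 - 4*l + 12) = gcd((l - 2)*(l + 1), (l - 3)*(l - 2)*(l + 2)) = l - 2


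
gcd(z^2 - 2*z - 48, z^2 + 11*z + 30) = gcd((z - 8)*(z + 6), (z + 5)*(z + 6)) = z + 6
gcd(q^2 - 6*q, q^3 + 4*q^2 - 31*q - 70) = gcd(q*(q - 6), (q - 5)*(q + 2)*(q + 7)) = 1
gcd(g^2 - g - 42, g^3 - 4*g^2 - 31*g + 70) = g - 7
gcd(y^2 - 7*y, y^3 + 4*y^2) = y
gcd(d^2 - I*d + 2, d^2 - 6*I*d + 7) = d + I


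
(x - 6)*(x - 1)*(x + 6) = x^3 - x^2 - 36*x + 36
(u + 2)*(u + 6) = u^2 + 8*u + 12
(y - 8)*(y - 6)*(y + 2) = y^3 - 12*y^2 + 20*y + 96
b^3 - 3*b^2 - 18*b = b*(b - 6)*(b + 3)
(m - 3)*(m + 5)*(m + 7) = m^3 + 9*m^2 - m - 105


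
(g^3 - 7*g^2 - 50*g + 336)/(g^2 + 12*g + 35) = (g^2 - 14*g + 48)/(g + 5)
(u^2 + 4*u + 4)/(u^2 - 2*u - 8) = (u + 2)/(u - 4)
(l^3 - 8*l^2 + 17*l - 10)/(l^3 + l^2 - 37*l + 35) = (l - 2)/(l + 7)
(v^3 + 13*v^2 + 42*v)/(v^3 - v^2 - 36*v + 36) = v*(v + 7)/(v^2 - 7*v + 6)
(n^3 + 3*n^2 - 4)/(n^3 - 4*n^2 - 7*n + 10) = (n + 2)/(n - 5)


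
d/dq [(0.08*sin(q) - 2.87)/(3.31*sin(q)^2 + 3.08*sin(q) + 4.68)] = (-0.2648*sin(q)^2 + 18.9994*sin(q) + 9.214)*cos(q)/(10.9561*sin(q)^4 + 20.3896*sin(q)^3 + 40.468*sin(q)^2 + 28.8288*sin(q) + 21.9024)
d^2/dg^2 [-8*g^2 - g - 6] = -16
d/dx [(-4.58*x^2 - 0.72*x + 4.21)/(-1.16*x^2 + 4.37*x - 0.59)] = (-20.8498*x^2 + 15.1716*x - 17.9729)/(1.3456*x^4 - 10.1384*x^3 + 20.4657*x^2 - 5.1566*x + 0.3481)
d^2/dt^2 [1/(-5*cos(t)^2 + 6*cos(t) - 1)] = (200*sin(t)^4 - 132*sin(t)^2 + 237*cos(t) - 45*cos(3*t) - 192)/(2*(cos(t) - 1)^3*(5*cos(t) - 1)^3)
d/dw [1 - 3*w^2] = -6*w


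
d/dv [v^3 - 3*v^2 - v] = 3*v^2 - 6*v - 1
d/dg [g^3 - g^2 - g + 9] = 3*g^2 - 2*g - 1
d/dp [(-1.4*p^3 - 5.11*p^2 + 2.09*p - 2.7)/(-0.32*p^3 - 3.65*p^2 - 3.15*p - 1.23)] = (3.4748*p^4 + 10.1576*p^3 + 26.299*p^2 - 7.1394*p - 11.0757)/(0.1024*p^6 + 2.336*p^5 + 15.3385*p^4 + 23.7822*p^3 + 18.9015*p^2 + 7.749*p + 1.5129)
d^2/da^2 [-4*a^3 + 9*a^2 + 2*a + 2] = 18 - 24*a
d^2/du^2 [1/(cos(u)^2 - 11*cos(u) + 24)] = (-4*sin(u)^4 + 27*sin(u)^2 - 1221*cos(u)/4 + 33*cos(3*u)/4 + 171)/((cos(u) - 8)^3*(cos(u) - 3)^3)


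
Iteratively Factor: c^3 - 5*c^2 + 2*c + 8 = (c - 2)*(c^2 - 3*c - 4) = (c - 4)*(c - 2)*(c + 1)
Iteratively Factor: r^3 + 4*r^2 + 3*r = (r + 1)*(r^2 + 3*r) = r*(r + 1)*(r + 3)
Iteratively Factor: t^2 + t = (t)*(t + 1)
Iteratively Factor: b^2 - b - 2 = (b + 1)*(b - 2)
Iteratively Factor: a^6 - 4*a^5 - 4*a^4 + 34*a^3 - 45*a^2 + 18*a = (a - 1)*(a^5 - 3*a^4 - 7*a^3 + 27*a^2 - 18*a) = (a - 3)*(a - 1)*(a^4 - 7*a^2 + 6*a) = (a - 3)*(a - 2)*(a - 1)*(a^3 + 2*a^2 - 3*a) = (a - 3)*(a - 2)*(a - 1)*(a + 3)*(a^2 - a) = (a - 3)*(a - 2)*(a - 1)^2*(a + 3)*(a)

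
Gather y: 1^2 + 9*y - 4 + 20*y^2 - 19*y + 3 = 20*y^2 - 10*y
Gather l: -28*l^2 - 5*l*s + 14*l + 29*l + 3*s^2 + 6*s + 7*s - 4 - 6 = -28*l^2 + l*(43 - 5*s) + 3*s^2 + 13*s - 10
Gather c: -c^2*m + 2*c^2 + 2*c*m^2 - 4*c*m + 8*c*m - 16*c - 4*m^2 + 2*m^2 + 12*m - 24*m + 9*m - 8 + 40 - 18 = c^2*(2 - m) + c*(2*m^2 + 4*m - 16) - 2*m^2 - 3*m + 14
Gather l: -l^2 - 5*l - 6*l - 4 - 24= -l^2 - 11*l - 28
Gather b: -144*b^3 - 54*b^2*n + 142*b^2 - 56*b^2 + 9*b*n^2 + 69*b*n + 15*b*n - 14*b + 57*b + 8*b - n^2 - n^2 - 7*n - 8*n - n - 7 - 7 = -144*b^3 + b^2*(86 - 54*n) + b*(9*n^2 + 84*n + 51) - 2*n^2 - 16*n - 14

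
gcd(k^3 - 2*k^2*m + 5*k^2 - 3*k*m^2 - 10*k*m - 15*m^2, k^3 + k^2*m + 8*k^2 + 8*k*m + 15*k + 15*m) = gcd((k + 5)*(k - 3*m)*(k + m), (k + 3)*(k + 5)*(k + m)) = k^2 + k*m + 5*k + 5*m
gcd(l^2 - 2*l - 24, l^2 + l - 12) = l + 4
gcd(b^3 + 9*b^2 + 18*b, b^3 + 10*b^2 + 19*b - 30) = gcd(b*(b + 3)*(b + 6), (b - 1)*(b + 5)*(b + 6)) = b + 6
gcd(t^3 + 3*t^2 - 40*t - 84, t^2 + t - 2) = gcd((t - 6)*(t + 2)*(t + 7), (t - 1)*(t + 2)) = t + 2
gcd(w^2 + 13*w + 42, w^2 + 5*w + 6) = 1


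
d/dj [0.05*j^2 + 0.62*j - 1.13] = 0.1*j + 0.62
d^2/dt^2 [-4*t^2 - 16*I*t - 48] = -8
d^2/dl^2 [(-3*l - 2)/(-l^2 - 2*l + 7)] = 2*(4*(l + 1)^2*(3*l + 2) - (9*l + 8)*(l^2 + 2*l - 7))/(l^2 + 2*l - 7)^3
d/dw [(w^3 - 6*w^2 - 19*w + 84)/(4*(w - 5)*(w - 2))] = (w^4 - 14*w^3 + 91*w^2 - 288*w + 398)/(4*(w^4 - 14*w^3 + 69*w^2 - 140*w + 100))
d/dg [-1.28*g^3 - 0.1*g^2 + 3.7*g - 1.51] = -3.84*g^2 - 0.2*g + 3.7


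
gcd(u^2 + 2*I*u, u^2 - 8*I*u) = u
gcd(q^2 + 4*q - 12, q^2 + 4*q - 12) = q^2 + 4*q - 12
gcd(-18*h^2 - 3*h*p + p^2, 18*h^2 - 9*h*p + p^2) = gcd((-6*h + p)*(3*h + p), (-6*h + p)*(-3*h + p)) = -6*h + p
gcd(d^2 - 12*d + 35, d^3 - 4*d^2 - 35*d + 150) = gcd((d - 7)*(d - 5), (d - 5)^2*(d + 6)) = d - 5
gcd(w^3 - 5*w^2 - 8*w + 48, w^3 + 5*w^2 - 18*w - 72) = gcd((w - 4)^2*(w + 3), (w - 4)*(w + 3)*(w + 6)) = w^2 - w - 12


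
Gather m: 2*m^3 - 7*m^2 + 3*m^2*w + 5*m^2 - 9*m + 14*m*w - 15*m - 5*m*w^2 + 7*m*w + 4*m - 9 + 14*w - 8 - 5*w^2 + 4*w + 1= 2*m^3 + m^2*(3*w - 2) + m*(-5*w^2 + 21*w - 20) - 5*w^2 + 18*w - 16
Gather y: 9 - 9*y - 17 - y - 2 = -10*y - 10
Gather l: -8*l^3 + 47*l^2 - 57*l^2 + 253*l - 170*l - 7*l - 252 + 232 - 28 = -8*l^3 - 10*l^2 + 76*l - 48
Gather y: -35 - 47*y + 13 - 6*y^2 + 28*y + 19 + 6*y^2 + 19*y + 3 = 0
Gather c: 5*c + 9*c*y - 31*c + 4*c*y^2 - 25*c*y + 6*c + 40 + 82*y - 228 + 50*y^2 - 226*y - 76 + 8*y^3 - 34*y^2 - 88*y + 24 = c*(4*y^2 - 16*y - 20) + 8*y^3 + 16*y^2 - 232*y - 240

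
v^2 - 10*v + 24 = (v - 6)*(v - 4)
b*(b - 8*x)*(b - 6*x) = b^3 - 14*b^2*x + 48*b*x^2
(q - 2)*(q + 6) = q^2 + 4*q - 12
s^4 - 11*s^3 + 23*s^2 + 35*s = s*(s - 7)*(s - 5)*(s + 1)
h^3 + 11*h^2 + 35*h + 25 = (h + 1)*(h + 5)^2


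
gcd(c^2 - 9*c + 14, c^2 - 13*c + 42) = c - 7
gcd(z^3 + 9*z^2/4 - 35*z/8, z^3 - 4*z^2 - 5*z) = z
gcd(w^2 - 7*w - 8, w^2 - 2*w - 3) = w + 1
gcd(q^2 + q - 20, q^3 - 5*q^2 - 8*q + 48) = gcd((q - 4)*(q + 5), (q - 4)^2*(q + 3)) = q - 4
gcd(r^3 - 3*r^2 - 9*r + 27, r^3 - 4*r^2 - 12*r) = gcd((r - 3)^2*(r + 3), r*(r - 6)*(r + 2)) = 1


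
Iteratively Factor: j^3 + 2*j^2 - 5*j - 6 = (j + 1)*(j^2 + j - 6) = (j + 1)*(j + 3)*(j - 2)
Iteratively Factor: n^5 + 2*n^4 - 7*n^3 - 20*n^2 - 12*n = (n + 2)*(n^4 - 7*n^2 - 6*n) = n*(n + 2)*(n^3 - 7*n - 6) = n*(n + 1)*(n + 2)*(n^2 - n - 6) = n*(n - 3)*(n + 1)*(n + 2)*(n + 2)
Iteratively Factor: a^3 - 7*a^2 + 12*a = (a - 4)*(a^2 - 3*a) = (a - 4)*(a - 3)*(a)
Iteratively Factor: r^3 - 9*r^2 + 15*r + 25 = (r - 5)*(r^2 - 4*r - 5) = (r - 5)*(r + 1)*(r - 5)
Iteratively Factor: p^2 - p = (p - 1)*(p)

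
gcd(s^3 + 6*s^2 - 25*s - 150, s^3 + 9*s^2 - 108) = s + 6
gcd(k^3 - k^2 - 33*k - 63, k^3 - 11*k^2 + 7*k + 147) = k^2 - 4*k - 21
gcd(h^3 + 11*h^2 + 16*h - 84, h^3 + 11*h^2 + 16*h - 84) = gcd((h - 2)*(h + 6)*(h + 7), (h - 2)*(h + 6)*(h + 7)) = h^3 + 11*h^2 + 16*h - 84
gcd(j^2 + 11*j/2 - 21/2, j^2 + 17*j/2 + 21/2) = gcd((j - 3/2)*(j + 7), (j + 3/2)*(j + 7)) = j + 7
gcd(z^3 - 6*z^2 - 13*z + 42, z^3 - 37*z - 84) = z^2 - 4*z - 21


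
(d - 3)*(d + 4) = d^2 + d - 12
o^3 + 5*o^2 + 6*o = o*(o + 2)*(o + 3)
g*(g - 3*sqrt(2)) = g^2 - 3*sqrt(2)*g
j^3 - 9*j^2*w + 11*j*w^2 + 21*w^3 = (j - 7*w)*(j - 3*w)*(j + w)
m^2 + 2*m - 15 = (m - 3)*(m + 5)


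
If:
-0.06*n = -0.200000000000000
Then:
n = 3.33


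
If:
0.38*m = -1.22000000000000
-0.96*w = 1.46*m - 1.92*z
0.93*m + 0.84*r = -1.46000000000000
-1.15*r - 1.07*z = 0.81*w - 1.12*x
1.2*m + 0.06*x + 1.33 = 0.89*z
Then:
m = -3.21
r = 1.82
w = -1.01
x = -1.68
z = -2.95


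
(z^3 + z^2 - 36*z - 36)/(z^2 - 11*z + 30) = (z^2 + 7*z + 6)/(z - 5)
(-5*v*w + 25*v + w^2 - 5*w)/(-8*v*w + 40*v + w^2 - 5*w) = (5*v - w)/(8*v - w)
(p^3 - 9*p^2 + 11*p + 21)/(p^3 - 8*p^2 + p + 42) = (p + 1)/(p + 2)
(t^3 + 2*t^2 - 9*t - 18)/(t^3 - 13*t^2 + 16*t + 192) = (t^2 - t - 6)/(t^2 - 16*t + 64)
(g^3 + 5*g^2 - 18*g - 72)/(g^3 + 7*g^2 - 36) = (g - 4)/(g - 2)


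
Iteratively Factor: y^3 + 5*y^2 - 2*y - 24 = (y - 2)*(y^2 + 7*y + 12) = (y - 2)*(y + 4)*(y + 3)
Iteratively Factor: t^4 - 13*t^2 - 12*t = (t + 1)*(t^3 - t^2 - 12*t) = (t + 1)*(t + 3)*(t^2 - 4*t) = (t - 4)*(t + 1)*(t + 3)*(t)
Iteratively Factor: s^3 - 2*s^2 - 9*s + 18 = (s + 3)*(s^2 - 5*s + 6) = (s - 3)*(s + 3)*(s - 2)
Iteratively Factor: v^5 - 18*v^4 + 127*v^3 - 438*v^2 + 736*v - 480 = (v - 5)*(v^4 - 13*v^3 + 62*v^2 - 128*v + 96) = (v - 5)*(v - 3)*(v^3 - 10*v^2 + 32*v - 32) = (v - 5)*(v - 4)*(v - 3)*(v^2 - 6*v + 8) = (v - 5)*(v - 4)*(v - 3)*(v - 2)*(v - 4)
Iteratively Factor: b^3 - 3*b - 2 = (b + 1)*(b^2 - b - 2) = (b - 2)*(b + 1)*(b + 1)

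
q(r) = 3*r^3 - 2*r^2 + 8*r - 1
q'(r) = 9*r^2 - 4*r + 8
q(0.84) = 6.09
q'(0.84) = 10.99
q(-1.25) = -19.98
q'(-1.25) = 27.06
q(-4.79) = -414.91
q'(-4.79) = 233.66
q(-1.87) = -42.57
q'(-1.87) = 46.95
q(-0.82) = -10.56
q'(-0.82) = 17.33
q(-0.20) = -2.70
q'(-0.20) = 9.16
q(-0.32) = -3.86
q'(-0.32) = 10.20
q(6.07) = 644.82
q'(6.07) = 315.32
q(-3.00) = -124.00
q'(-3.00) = 101.00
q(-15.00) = -10696.00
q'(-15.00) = 2093.00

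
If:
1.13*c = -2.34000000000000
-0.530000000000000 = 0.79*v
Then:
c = -2.07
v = -0.67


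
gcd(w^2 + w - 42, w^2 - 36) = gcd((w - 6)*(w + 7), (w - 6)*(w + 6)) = w - 6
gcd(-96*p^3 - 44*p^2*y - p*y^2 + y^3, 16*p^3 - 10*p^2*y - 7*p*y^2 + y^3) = -8*p + y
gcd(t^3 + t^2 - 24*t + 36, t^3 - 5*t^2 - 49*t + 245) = 1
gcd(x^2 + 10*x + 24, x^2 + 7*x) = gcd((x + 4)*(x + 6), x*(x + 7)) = 1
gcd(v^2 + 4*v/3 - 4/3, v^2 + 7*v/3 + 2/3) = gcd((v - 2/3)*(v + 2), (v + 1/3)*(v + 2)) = v + 2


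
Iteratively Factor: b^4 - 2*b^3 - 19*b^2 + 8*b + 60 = (b - 5)*(b^3 + 3*b^2 - 4*b - 12) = (b - 5)*(b + 2)*(b^2 + b - 6) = (b - 5)*(b - 2)*(b + 2)*(b + 3)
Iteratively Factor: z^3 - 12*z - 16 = (z - 4)*(z^2 + 4*z + 4) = (z - 4)*(z + 2)*(z + 2)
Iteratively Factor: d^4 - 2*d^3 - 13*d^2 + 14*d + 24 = (d + 1)*(d^3 - 3*d^2 - 10*d + 24) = (d - 2)*(d + 1)*(d^2 - d - 12) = (d - 2)*(d + 1)*(d + 3)*(d - 4)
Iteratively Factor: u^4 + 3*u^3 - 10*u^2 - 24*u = (u - 3)*(u^3 + 6*u^2 + 8*u) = u*(u - 3)*(u^2 + 6*u + 8) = u*(u - 3)*(u + 4)*(u + 2)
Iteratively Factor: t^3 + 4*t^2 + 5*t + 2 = (t + 1)*(t^2 + 3*t + 2) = (t + 1)^2*(t + 2)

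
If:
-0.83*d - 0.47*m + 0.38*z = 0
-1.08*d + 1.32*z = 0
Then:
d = 1.22222222222222*z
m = -1.34988179669031*z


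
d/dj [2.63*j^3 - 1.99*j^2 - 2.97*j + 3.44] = 7.89*j^2 - 3.98*j - 2.97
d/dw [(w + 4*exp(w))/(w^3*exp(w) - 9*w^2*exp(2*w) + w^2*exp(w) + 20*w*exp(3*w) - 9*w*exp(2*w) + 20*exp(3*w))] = (-(w + 4*exp(w))*(w^3 - 18*w^2*exp(w) + 4*w^2 + 60*w*exp(2*w) - 36*w*exp(w) + 2*w + 80*exp(2*w) - 9*exp(w)) + (4*exp(w) + 1)*(w^3 - 9*w^2*exp(w) + w^2 + 20*w*exp(2*w) - 9*w*exp(w) + 20*exp(2*w)))*exp(-w)/(w^3 - 9*w^2*exp(w) + w^2 + 20*w*exp(2*w) - 9*w*exp(w) + 20*exp(2*w))^2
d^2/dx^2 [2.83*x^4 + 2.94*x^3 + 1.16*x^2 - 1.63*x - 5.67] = 33.96*x^2 + 17.64*x + 2.32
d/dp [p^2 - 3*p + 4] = 2*p - 3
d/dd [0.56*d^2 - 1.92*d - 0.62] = 1.12*d - 1.92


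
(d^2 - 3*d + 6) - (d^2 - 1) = 7 - 3*d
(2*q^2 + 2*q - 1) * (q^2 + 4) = 2*q^4 + 2*q^3 + 7*q^2 + 8*q - 4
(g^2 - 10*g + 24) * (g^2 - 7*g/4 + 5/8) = g^4 - 47*g^3/4 + 337*g^2/8 - 193*g/4 + 15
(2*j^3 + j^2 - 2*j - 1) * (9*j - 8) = 18*j^4 - 7*j^3 - 26*j^2 + 7*j + 8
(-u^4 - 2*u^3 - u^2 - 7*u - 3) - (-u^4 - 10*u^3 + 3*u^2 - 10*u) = 8*u^3 - 4*u^2 + 3*u - 3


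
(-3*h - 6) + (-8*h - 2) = -11*h - 8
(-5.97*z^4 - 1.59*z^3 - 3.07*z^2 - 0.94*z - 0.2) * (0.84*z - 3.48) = -5.0148*z^5 + 19.44*z^4 + 2.9544*z^3 + 9.894*z^2 + 3.1032*z + 0.696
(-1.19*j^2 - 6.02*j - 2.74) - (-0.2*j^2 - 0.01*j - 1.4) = -0.99*j^2 - 6.01*j - 1.34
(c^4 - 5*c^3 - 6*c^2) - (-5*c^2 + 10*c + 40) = c^4 - 5*c^3 - c^2 - 10*c - 40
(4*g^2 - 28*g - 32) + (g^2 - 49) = 5*g^2 - 28*g - 81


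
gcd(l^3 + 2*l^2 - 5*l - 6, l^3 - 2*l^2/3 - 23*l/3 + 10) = l^2 + l - 6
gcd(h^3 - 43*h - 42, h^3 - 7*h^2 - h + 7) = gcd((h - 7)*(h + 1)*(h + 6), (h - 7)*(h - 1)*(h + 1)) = h^2 - 6*h - 7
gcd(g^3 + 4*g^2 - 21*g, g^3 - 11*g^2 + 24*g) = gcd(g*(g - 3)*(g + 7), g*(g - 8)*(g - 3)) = g^2 - 3*g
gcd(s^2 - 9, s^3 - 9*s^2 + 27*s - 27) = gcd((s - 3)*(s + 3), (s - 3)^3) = s - 3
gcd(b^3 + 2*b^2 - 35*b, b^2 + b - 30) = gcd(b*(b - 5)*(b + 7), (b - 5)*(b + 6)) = b - 5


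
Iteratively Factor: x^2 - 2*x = (x - 2)*(x)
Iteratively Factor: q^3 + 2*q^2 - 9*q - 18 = (q + 2)*(q^2 - 9) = (q - 3)*(q + 2)*(q + 3)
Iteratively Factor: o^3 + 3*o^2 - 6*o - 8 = (o + 4)*(o^2 - o - 2) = (o + 1)*(o + 4)*(o - 2)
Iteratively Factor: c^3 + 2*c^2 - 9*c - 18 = (c + 2)*(c^2 - 9) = (c + 2)*(c + 3)*(c - 3)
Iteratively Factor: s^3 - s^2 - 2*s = (s - 2)*(s^2 + s) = (s - 2)*(s + 1)*(s)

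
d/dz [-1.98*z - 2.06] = -1.98000000000000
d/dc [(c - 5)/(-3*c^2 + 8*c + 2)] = 3*(c^2 - 10*c + 14)/(9*c^4 - 48*c^3 + 52*c^2 + 32*c + 4)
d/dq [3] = 0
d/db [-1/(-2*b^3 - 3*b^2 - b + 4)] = (-6*b^2 - 6*b - 1)/(2*b^3 + 3*b^2 + b - 4)^2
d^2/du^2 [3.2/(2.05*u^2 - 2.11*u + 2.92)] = (-26.896*u^2 + 27.6832*u + 3.2*(4.1*u - 2.11)*(8.2*u - 4.22) - 38.3104)/(2.05*u^2 - 2.11*u + 2.92)^3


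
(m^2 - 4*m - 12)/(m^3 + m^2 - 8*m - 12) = (m - 6)/(m^2 - m - 6)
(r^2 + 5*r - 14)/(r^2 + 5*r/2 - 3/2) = 2*(r^2 + 5*r - 14)/(2*r^2 + 5*r - 3)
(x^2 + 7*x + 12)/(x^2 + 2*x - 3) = (x + 4)/(x - 1)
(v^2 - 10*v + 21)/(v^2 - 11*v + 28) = (v - 3)/(v - 4)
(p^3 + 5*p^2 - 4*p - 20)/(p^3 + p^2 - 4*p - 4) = (p + 5)/(p + 1)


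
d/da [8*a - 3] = 8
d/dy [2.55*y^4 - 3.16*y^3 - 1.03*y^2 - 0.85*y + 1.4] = 10.2*y^3 - 9.48*y^2 - 2.06*y - 0.85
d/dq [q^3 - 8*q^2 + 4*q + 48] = 3*q^2 - 16*q + 4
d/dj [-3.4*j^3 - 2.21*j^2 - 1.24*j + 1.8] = -10.2*j^2 - 4.42*j - 1.24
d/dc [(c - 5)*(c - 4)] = 2*c - 9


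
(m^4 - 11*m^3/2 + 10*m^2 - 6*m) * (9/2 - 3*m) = -3*m^5 + 21*m^4 - 219*m^3/4 + 63*m^2 - 27*m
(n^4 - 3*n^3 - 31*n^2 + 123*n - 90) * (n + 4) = n^5 + n^4 - 43*n^3 - n^2 + 402*n - 360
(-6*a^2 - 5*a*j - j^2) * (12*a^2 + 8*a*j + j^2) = -72*a^4 - 108*a^3*j - 58*a^2*j^2 - 13*a*j^3 - j^4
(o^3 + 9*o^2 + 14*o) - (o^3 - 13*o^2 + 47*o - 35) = 22*o^2 - 33*o + 35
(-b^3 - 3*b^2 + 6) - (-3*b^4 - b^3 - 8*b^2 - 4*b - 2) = 3*b^4 + 5*b^2 + 4*b + 8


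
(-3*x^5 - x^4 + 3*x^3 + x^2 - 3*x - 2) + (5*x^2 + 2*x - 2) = -3*x^5 - x^4 + 3*x^3 + 6*x^2 - x - 4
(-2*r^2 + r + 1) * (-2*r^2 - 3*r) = 4*r^4 + 4*r^3 - 5*r^2 - 3*r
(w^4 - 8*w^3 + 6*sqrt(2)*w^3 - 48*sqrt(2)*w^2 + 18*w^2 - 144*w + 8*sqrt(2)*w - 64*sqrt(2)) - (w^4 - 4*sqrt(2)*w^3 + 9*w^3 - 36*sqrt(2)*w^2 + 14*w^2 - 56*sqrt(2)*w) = -17*w^3 + 10*sqrt(2)*w^3 - 12*sqrt(2)*w^2 + 4*w^2 - 144*w + 64*sqrt(2)*w - 64*sqrt(2)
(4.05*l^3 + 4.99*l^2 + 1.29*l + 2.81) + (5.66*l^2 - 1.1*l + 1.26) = 4.05*l^3 + 10.65*l^2 + 0.19*l + 4.07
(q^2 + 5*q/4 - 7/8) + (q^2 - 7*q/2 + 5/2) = 2*q^2 - 9*q/4 + 13/8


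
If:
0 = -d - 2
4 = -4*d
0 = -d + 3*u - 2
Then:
No Solution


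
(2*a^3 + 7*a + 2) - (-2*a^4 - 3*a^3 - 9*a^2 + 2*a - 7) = 2*a^4 + 5*a^3 + 9*a^2 + 5*a + 9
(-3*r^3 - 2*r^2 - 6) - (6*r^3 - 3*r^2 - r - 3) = -9*r^3 + r^2 + r - 3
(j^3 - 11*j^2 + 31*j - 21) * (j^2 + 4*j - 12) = j^5 - 7*j^4 - 25*j^3 + 235*j^2 - 456*j + 252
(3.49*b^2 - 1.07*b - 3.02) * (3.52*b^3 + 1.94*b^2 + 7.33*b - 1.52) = 12.2848*b^5 + 3.0042*b^4 + 12.8755*b^3 - 19.0067*b^2 - 20.5102*b + 4.5904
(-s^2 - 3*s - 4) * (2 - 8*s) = 8*s^3 + 22*s^2 + 26*s - 8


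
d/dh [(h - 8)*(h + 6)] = 2*h - 2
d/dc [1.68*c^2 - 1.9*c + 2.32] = 3.36*c - 1.9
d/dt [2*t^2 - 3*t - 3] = 4*t - 3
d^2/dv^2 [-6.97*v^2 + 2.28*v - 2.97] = -13.9400000000000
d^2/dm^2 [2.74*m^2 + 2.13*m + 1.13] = 5.48000000000000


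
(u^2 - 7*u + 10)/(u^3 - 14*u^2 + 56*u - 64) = (u - 5)/(u^2 - 12*u + 32)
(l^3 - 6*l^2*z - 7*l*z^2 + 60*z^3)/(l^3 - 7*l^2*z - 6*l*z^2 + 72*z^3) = (-l + 5*z)/(-l + 6*z)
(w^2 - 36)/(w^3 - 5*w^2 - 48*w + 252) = (w + 6)/(w^2 + w - 42)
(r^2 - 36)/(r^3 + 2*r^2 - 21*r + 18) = (r - 6)/(r^2 - 4*r + 3)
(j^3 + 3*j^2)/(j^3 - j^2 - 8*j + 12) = j^2/(j^2 - 4*j + 4)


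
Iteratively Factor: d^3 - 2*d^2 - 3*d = (d)*(d^2 - 2*d - 3) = d*(d + 1)*(d - 3)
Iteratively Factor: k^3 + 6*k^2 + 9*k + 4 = (k + 1)*(k^2 + 5*k + 4) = (k + 1)*(k + 4)*(k + 1)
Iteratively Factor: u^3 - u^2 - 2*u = (u + 1)*(u^2 - 2*u) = (u - 2)*(u + 1)*(u)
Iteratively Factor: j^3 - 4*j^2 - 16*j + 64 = (j + 4)*(j^2 - 8*j + 16) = (j - 4)*(j + 4)*(j - 4)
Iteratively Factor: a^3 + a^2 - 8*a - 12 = (a + 2)*(a^2 - a - 6) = (a + 2)^2*(a - 3)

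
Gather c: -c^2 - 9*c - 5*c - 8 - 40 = -c^2 - 14*c - 48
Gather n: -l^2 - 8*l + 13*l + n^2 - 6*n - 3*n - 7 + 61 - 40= -l^2 + 5*l + n^2 - 9*n + 14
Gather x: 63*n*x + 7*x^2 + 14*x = 7*x^2 + x*(63*n + 14)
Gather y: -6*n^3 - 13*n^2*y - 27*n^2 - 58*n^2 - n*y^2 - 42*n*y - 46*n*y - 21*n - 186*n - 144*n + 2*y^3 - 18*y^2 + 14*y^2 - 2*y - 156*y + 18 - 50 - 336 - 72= -6*n^3 - 85*n^2 - 351*n + 2*y^3 + y^2*(-n - 4) + y*(-13*n^2 - 88*n - 158) - 440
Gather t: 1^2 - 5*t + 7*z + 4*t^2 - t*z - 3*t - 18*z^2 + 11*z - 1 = 4*t^2 + t*(-z - 8) - 18*z^2 + 18*z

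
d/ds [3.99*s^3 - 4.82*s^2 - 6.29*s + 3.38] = 11.97*s^2 - 9.64*s - 6.29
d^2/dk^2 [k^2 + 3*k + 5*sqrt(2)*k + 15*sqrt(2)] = 2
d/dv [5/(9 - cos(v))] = -5*sin(v)/(cos(v) - 9)^2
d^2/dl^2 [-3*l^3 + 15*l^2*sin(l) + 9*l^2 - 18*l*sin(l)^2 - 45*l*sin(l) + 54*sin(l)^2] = -15*l^2*sin(l) + 45*l*sin(l) + 60*l*cos(l) - 36*l*cos(2*l) - 18*l + 30*sin(l) - 36*sin(2*l) - 90*cos(l) + 108*cos(2*l) + 18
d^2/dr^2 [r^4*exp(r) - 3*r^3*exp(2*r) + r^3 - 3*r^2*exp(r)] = r^4*exp(r) - 12*r^3*exp(2*r) + 8*r^3*exp(r) - 36*r^2*exp(2*r) + 9*r^2*exp(r) - 18*r*exp(2*r) - 12*r*exp(r) + 6*r - 6*exp(r)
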